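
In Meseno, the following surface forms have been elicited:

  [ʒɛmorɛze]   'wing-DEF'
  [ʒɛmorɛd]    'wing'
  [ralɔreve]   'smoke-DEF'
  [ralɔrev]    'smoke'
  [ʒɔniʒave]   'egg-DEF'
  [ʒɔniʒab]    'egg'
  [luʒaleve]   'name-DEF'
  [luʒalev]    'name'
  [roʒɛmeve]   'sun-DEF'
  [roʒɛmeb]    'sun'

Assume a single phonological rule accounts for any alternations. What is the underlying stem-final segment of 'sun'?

'sun' shows [v] ~ [b] at the end of the stem ([roʒɛmeve] vs [roʒɛmeb]).
If /v/ were underlying and a rule turned it into [b] in isolation, 'name' would also alternate; but it has [v] in both [luʒaleve] and [luʒalev].
The alternation reflects intervocalic spirantization: voiced stops become fricatives between vowels. /b/ is underlying.

/b/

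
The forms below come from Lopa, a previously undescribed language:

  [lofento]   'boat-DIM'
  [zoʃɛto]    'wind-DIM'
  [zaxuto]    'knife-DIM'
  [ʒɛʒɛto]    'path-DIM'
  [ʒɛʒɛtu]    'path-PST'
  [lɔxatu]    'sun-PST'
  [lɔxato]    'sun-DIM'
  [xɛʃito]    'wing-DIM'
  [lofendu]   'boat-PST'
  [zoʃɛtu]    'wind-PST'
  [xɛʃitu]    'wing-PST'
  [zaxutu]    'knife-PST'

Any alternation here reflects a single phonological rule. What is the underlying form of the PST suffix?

The PST suffix surfaces as [-du] and [-tu], depending on the final segment of the stem.
By contrast the DIM suffix keeps its initial [t] throughout — that segment must be underlying.
The PST suffix is therefore /-du/ underlyingly, with post-vocalic devoicing: voiced stops become voiceless after a vowel.

/-du/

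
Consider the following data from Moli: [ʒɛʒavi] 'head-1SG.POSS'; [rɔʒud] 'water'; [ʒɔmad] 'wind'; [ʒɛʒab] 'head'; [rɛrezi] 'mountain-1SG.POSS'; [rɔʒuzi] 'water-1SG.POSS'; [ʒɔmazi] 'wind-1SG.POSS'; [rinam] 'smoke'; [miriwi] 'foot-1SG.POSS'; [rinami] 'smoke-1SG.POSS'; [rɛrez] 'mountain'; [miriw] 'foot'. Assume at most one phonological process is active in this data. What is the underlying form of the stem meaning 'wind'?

In [ʒɔmad] and [ʒɔmazi] the final segment of 'wind' alternates: [d] ~ [z].
If /z/ were underlying and a rule turned it into [d] in isolation, 'mountain' would also alternate; but it has [z] in both [rɛrez] and [rɛrezi].
The underlying segment must be /d/; voiced stops become fricatives between vowels, yielding [z] there.

/ʒɔmad/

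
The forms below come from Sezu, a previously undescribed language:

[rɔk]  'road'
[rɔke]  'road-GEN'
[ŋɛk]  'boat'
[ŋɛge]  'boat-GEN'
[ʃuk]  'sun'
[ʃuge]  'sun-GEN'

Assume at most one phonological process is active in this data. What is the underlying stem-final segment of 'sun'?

'sun' shows [k] ~ [g] at the end of the stem ([ʃuk] vs [ʃuge]).
But 'road' keeps [k] in both environments ([rɔk], [rɔke]), so there is no rule changing /k/ to [g] before the GEN suffix.
The underlying segment must be /g/; voiced obstruents become voiceless word-finally, yielding [k] there.

/g/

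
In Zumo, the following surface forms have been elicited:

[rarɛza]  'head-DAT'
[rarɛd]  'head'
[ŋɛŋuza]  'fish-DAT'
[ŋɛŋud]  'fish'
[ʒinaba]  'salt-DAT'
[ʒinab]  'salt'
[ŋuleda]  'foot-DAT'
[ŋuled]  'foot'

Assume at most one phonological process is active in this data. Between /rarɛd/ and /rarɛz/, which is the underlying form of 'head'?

In [rarɛza] and [rarɛd] the final segment of 'head' alternates: [z] ~ [d].
But 'foot' keeps [d] in both environments ([ŋuleda], [ŋuled]), so there is no rule changing /d/ to [z] before the DAT suffix.
The alternation reflects word-final hardening: voiced fricatives become stops word-finally. /z/ is underlying.

/rarɛz/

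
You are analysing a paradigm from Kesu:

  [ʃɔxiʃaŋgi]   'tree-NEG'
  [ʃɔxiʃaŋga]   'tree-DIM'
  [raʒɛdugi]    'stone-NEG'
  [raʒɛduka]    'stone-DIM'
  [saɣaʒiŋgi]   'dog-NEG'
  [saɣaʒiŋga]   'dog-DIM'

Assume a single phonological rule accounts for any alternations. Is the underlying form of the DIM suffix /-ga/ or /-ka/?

The DIM suffix surfaces as [-ga] and [-ka], depending on the final segment of the stem.
By contrast the NEG suffix keeps its initial [g] throughout — that segment must be underlying.
The DIM suffix is therefore /-ka/ underlyingly, with post-nasal voicing: voiceless stops become voiced after a nasal.

/-ka/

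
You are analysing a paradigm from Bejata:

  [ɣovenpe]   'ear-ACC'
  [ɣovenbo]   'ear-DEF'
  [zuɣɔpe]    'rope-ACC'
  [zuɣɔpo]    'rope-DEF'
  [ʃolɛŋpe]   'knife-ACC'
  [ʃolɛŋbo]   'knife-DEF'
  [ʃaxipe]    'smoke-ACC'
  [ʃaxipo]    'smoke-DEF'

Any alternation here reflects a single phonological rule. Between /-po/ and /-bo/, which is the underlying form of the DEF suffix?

The DEF suffix surfaces as [-bo] and [-po], depending on the final segment of the stem.
By contrast the ACC suffix keeps its initial [p] throughout — that segment must be underlying.
The DEF suffix is therefore /-bo/ underlyingly, with post-vocalic devoicing: voiced stops become voiceless after a vowel.

/-bo/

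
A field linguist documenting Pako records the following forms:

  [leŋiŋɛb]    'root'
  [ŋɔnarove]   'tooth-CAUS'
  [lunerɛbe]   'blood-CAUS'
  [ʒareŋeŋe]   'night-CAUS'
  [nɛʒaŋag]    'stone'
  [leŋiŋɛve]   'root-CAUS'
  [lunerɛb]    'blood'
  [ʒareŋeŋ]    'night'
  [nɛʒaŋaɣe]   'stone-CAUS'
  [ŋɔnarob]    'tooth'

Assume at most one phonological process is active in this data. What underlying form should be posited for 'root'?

/leŋiŋɛv/

The root 'root' surfaces as [leŋiŋɛve] and [leŋiŋɛb], with a stem-final [v] ~ [b] alternation.
The stem 'blood' ([lunerɛbe], [lunerɛb]) shows [b] unchanged in both environments, so [b] cannot be basic with [v] derived before the CAUS suffix.
The underlying segment must be /v/; voiced fricatives become stops word-finally, yielding [b] there.
So 'root' = /leŋiŋɛv/.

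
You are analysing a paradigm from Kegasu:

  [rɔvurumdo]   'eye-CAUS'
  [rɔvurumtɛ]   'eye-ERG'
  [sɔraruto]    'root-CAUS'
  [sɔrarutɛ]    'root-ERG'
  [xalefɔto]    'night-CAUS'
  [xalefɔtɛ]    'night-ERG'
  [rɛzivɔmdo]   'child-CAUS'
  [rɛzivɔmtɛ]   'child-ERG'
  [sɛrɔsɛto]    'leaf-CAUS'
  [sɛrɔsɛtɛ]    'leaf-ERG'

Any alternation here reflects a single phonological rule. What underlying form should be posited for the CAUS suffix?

/-do/

The CAUS morpheme has two allomorphs, [-do] and [-to].
By contrast the ERG suffix keeps its initial [t] throughout — that segment must be underlying.
So the underlying form is /-do/, and voiced stops become voiceless after a vowel.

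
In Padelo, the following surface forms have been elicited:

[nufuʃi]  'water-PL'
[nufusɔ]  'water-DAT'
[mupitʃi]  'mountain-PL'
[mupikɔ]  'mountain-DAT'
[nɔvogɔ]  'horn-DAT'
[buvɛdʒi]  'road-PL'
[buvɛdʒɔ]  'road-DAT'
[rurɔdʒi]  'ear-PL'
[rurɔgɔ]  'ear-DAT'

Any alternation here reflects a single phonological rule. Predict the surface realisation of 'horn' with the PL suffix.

[nɔvodʒi]

The stem for 'ear' ends in [dʒ] in [rurɔdʒi] but [g] in [rurɔgɔ].
But 'road' keeps [dʒ] in both environments ([buvɛdʒi], [buvɛdʒɔ]), so there is no rule changing /dʒ/ to [g] before the DAT suffix.
Therefore /g/ is basic and [dʒ] is derived by palatalization before a front vowel (/k/, /g/ and /s/ become palato-alveolar [tʃ], [dʒ] and [ʃ] before a front vowel).
The one attested form of 'horn', [nɔvogɔ], shows underlying /nɔvog/. Applying the same rule before a front vowel gives [nɔvodʒi].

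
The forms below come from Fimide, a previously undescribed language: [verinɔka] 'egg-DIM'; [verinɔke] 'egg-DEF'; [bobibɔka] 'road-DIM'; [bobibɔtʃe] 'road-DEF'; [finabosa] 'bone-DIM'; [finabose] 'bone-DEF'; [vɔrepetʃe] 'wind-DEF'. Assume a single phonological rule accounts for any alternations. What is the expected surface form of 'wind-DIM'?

[vɔrepeka]

The stem for 'road' ends in [k] in [bobibɔka] but [tʃ] in [bobibɔtʃe].
Compare 'egg', with invariant [k] in [verinɔka] and [verinɔke]: an analysis with underlying /k/ and a rule producing [tʃ] before the DEF suffix would wrongly predict alternation here too.
The underlying segment must be /tʃ/; palato-alveolar /tʃ/ becomes [k] when no front vowel follows, yielding [k] there.
From [vɔrepetʃe] the stem 'wind' is /vɔrepetʃ/; when no front vowel follows this yields [vɔrepeka].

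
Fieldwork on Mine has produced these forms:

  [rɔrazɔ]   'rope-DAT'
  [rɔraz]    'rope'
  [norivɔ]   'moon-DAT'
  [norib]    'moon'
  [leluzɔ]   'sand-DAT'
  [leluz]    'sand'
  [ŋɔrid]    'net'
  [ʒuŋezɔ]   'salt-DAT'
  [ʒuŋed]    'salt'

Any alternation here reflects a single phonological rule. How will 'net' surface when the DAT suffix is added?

[ŋɔrizɔ]

'salt' shows [z] ~ [d] at the end of the stem ([ʒuŋezɔ] vs [ʒuŋed]).
The stem 'rope' ([rɔrazɔ], [rɔraz]) shows [z] unchanged in both environments, so [z] cannot be basic with [d] derived in isolation.
So /d/ is underlying, and a rule of intervocalic spirantization — voiced stops become fricatives between vowels — gives [z].
The one attested form of 'net', [ŋɔrid], shows underlying /ŋɔrid/. Applying the same rule between vowels gives [ŋɔrizɔ].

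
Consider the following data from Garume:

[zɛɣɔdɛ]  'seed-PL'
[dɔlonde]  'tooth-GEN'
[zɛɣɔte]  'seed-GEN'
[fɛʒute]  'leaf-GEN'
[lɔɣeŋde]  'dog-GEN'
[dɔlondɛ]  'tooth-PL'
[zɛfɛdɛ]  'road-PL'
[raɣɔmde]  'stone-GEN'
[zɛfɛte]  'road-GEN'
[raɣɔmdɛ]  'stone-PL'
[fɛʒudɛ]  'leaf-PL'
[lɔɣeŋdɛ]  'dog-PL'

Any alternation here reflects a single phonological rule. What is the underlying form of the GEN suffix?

The GEN morpheme has two allomorphs, [-de] and [-te].
By contrast the PL suffix keeps its initial [d] throughout — that segment must be underlying.
So the underlying form is /-te/, and voiceless stops become voiced after a nasal.

/-te/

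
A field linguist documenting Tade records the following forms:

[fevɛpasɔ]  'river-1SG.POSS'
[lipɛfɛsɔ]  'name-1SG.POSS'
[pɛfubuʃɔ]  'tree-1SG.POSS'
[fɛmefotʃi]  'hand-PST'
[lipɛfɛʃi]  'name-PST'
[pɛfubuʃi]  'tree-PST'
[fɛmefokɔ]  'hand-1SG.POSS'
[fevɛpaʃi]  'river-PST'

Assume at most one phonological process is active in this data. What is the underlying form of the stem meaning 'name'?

The root 'name' surfaces as [lipɛfɛsɔ] and [lipɛfɛʃi], with a stem-final [s] ~ [ʃ] alternation.
If /ʃ/ were underlying and a rule turned it into [s] before the 1SG.POSS suffix, 'tree' would also alternate; but it has [ʃ] in both [pɛfubuʃɔ] and [pɛfubuʃi].
The alternation reflects palatalization before a front vowel: /k/ and /s/ become palato-alveolar [tʃ] and [ʃ] before a front vowel. /s/ is underlying.

/lipɛfɛs/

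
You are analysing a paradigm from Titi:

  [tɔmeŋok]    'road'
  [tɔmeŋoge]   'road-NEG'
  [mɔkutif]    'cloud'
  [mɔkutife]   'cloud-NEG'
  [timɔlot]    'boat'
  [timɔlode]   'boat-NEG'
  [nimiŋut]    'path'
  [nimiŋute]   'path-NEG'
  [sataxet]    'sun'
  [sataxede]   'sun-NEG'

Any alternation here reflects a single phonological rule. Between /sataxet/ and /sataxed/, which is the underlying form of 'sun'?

/sataxed/

The stem for 'sun' ends in [t] in [sataxet] but [d] in [sataxede].
But 'path' keeps [t] in both environments ([nimiŋut], [nimiŋute]), so there is no rule changing /t/ to [d] before the NEG suffix.
Therefore /d/ is basic and [t] is derived by word-final obstruent devoicing (voiced obstruents become voiceless word-finally).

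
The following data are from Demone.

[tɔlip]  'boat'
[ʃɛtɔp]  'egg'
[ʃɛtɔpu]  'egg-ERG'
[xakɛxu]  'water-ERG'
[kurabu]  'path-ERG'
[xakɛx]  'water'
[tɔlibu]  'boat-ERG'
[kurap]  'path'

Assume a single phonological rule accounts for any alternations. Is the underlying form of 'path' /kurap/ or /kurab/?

/kurab/

In [kurap] and [kurabu] the final segment of 'path' alternates: [p] ~ [b].
But 'egg' keeps [p] in both environments ([ʃɛtɔp], [ʃɛtɔpu]), so there is no rule changing /p/ to [b] before the ERG suffix.
Therefore /b/ is basic and [p] is derived by word-final obstruent devoicing (voiced obstruents become voiceless word-finally).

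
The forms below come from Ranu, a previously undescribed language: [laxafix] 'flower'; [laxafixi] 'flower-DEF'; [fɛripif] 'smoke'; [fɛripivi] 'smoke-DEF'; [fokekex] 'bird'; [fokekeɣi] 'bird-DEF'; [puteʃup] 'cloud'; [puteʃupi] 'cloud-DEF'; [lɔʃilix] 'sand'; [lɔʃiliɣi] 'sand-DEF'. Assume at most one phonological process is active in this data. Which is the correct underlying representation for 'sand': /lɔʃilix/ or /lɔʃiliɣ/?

The root 'sand' surfaces as [lɔʃilix] and [lɔʃiliɣi], with a stem-final [x] ~ [ɣ] alternation.
If /x/ were underlying and a rule turned it into [ɣ] before the DEF suffix, 'flower' would also alternate; but it has [x] in both [laxafix] and [laxafixi].
The alternation reflects word-final obstruent devoicing: voiced obstruents become voiceless word-finally. /ɣ/ is underlying.

/lɔʃiliɣ/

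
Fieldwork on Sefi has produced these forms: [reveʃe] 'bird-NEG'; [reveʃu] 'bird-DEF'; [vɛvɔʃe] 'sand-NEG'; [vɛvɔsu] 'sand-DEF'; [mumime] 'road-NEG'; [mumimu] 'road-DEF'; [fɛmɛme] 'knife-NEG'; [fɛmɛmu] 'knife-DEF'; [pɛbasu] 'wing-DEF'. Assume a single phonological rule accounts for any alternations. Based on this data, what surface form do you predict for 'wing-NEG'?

'sand' shows [ʃ] ~ [s] at the end of the stem ([vɛvɔʃe] vs [vɛvɔsu]).
But 'bird' keeps [ʃ] in both environments ([reveʃe], [reveʃu]), so there is no rule changing /ʃ/ to [s] before the DEF suffix.
The alternation reflects palatalization before a front vowel: /s/ becomes palato-alveolar [ʃ] before a front vowel. /s/ is underlying.
The one attested form of 'wing', [pɛbasu], shows underlying /pɛbas/. Applying the same rule before a front vowel gives [pɛbaʃe].

[pɛbaʃe]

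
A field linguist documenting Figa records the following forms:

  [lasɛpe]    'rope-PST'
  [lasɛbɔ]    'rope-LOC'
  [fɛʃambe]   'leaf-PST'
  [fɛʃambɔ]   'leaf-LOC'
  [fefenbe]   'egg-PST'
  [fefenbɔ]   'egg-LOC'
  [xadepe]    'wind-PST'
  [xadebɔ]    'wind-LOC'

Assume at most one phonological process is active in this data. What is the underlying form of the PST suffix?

The PST morpheme has two allomorphs, [-be] and [-pe].
By contrast the LOC suffix keeps its initial [b] throughout — that segment must be underlying.
So the underlying form is /-pe/, and voiceless stops become voiced after a nasal.

/-pe/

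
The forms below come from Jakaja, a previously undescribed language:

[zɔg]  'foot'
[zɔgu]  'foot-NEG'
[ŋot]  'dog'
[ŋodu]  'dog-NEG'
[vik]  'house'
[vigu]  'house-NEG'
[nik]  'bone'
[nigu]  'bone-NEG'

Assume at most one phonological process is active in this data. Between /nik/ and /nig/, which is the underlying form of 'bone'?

/nik/

The root 'bone' surfaces as [nik] and [nigu], with a stem-final [k] ~ [g] alternation.
Compare 'foot', with invariant [g] in [zɔg] and [zɔgu]: an analysis with underlying /g/ and a rule producing [k] in isolation would wrongly predict alternation here too.
The underlying segment must be /k/; voiceless stops become voiced between vowels, yielding [g] there.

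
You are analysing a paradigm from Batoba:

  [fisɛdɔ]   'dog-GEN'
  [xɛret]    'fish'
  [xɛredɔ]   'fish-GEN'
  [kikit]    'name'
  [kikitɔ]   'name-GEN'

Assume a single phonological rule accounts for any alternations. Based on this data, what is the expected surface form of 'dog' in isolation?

[fisɛt]

The root 'fish' surfaces as [xɛret] and [xɛredɔ], with a stem-final [t] ~ [d] alternation.
Compare 'name', with invariant [t] in [kikit] and [kikitɔ]: an analysis with underlying /t/ and a rule producing [d] before the GEN suffix would wrongly predict alternation here too.
The underlying segment must be /d/; voiced obstruents become voiceless word-finally, yielding [t] there.
The one attested form of 'dog', [fisɛdɔ], shows underlying /fisɛd/. Applying the same rule word-finally gives [fisɛt].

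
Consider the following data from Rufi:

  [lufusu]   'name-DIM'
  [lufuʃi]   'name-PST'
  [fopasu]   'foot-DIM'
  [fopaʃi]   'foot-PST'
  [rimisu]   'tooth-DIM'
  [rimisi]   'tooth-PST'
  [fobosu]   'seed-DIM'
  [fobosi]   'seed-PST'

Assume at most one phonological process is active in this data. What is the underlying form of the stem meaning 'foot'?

'foot' shows [s] ~ [ʃ] at the end of the stem ([fopasu] vs [fopaʃi]).
If /s/ were underlying and a rule turned it into [ʃ] before the PST suffix, 'tooth' would also alternate; but it has [s] in both [rimisu] and [rimisi].
So /ʃ/ is underlying, and a rule of depalatalization — palato-alveolar /ʃ/ becomes [s] when no front vowel follows — gives [s].

/fopaʃ/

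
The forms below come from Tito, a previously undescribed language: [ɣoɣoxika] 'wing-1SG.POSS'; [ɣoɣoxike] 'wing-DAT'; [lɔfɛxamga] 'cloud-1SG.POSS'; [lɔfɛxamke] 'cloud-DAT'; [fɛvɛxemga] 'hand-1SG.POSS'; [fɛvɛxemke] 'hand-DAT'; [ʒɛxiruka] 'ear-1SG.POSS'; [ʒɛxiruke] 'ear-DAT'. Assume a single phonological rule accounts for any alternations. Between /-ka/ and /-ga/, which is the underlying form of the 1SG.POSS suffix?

/-ga/

The 1SG.POSS suffix surfaces as [-ga] and [-ka], depending on the final segment of the stem.
The DAT suffix, which begins with [k], is invariant after every stem; so [k] is not altered by any rule here.
The 1SG.POSS suffix is therefore /-ga/ underlyingly, with post-vocalic devoicing: voiced stops become voiceless after a vowel.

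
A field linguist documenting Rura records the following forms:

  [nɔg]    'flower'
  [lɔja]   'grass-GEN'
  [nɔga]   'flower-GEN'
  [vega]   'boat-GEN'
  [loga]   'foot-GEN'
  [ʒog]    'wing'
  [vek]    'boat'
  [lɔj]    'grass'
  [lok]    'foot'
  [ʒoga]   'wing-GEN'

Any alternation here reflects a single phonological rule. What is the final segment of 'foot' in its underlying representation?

The root 'foot' surfaces as [loga] and [lok], with a stem-final [g] ~ [k] alternation.
If /g/ were underlying and a rule turned it into [k] in isolation, 'wing' would also alternate; but it has [g] in both [ʒoga] and [ʒog].
So /k/ is underlying, and a rule of intervocalic voicing — voiceless stops become voiced between vowels — gives [g].

/k/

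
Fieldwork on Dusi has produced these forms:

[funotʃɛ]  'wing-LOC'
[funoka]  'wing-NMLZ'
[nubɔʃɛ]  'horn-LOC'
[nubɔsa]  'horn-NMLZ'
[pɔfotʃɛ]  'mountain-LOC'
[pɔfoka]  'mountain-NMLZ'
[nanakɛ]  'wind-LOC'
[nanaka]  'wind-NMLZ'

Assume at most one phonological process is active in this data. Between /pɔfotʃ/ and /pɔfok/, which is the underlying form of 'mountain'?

The root 'mountain' surfaces as [pɔfotʃɛ] and [pɔfoka], with a stem-final [tʃ] ~ [k] alternation.
But 'wind' keeps [k] in both environments ([nanakɛ], [nanaka]), so there is no rule changing /k/ to [tʃ] before the LOC suffix.
The underlying segment must be /tʃ/; palato-alveolar /tʃ/ and /ʃ/ become [k] and [s] when no front vowel follows, yielding [k] there.

/pɔfotʃ/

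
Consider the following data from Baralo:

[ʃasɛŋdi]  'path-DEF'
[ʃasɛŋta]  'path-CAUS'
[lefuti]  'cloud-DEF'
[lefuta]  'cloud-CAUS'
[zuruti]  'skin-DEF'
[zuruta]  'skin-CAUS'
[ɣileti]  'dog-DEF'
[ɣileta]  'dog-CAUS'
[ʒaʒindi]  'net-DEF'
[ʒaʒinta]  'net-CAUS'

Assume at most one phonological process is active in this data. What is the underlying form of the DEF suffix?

/-di/

The DEF morpheme has two allomorphs, [-di] and [-ti].
By contrast the CAUS suffix keeps its initial [t] throughout — that segment must be underlying.
So the underlying form is /-di/, and voiced stops become voiceless after a vowel.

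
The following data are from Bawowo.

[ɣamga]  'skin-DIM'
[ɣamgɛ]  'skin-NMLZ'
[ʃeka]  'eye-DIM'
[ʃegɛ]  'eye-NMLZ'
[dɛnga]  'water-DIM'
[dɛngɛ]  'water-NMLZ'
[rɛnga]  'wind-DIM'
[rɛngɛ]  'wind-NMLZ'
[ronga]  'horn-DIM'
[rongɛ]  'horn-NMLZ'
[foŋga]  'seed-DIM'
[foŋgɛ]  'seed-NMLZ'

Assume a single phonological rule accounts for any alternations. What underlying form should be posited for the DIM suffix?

/-ka/

The DIM morpheme has two allomorphs, [-ga] and [-ka].
The NMLZ suffix, which begins with [g], is invariant after every stem; so [g] is not altered by any rule here.
The DIM suffix is therefore /-ka/ underlyingly, with post-nasal voicing: voiceless stops become voiced after a nasal.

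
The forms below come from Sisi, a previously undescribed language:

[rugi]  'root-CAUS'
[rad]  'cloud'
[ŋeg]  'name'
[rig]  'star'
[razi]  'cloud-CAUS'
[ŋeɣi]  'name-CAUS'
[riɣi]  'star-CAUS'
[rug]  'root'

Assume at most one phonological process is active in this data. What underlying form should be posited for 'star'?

The stem for 'star' ends in [ɣ] in [riɣi] but [g] in [rig].
Compare 'root', with invariant [g] in [rugi] and [rug]: an analysis with underlying /g/ and a rule producing [ɣ] before the CAUS suffix would wrongly predict alternation here too.
The underlying segment must be /ɣ/; voiced fricatives become stops word-finally, yielding [g] there.
The underlying form of 'star' is therefore /riɣ/.

/riɣ/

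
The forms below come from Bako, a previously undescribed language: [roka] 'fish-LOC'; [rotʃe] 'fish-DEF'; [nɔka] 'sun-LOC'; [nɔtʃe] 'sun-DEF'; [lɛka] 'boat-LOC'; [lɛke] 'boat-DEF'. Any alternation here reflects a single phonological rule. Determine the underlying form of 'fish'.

The root 'fish' surfaces as [roka] and [rotʃe], with a stem-final [k] ~ [tʃ] alternation.
But 'boat' keeps [k] in both environments ([lɛka], [lɛke]), so there is no rule changing /k/ to [tʃ] before the DEF suffix.
The alternation reflects depalatalization: palato-alveolar /tʃ/ becomes [k] when no front vowel follows. /tʃ/ is underlying.
So 'fish' = /rotʃ/.

/rotʃ/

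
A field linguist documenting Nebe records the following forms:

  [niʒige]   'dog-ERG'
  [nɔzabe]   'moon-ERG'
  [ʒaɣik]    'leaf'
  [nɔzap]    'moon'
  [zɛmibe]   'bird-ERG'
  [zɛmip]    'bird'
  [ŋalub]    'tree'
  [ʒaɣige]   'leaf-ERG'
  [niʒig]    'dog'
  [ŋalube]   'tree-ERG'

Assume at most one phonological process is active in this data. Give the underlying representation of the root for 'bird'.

/zɛmip/

In [zɛmip] and [zɛmibe] the final segment of 'bird' alternates: [p] ~ [b].
But 'tree' keeps [b] in both environments ([ŋalub], [ŋalube]), so there is no rule changing /b/ to [p] in isolation.
So /p/ is underlying, and a rule of intervocalic voicing — voiceless stops become voiced between vowels — gives [b].
Hence 'bird' is /zɛmip/ underlyingly.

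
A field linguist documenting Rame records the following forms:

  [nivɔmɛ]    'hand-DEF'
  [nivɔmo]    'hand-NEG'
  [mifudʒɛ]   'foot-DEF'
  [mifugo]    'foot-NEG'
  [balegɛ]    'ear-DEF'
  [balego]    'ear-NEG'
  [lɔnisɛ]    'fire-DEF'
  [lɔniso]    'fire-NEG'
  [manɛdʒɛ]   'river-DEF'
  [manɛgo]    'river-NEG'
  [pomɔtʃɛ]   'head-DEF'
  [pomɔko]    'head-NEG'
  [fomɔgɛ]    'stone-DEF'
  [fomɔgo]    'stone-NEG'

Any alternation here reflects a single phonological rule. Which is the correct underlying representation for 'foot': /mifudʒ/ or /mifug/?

'foot' shows [dʒ] ~ [g] at the end of the stem ([mifudʒɛ] vs [mifugo]).
The stem 'stone' ([fomɔgɛ], [fomɔgo]) shows [g] unchanged in both environments, so [g] cannot be basic with [dʒ] derived before the DEF suffix.
The alternation reflects depalatalization: palato-alveolar /tʃ/ and /dʒ/ become [k] and [g] when no front vowel follows. /dʒ/ is underlying.

/mifudʒ/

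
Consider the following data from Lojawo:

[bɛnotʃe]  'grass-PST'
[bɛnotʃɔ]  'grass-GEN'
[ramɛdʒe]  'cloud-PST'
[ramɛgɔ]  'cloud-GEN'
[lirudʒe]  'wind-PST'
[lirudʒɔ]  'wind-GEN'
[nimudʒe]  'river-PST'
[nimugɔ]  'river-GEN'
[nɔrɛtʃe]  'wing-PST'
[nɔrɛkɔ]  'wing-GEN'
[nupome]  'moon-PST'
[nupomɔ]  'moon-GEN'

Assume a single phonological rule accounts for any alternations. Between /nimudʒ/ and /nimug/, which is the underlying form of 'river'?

'river' shows [dʒ] ~ [g] at the end of the stem ([nimudʒe] vs [nimugɔ]).
If /dʒ/ were underlying and a rule turned it into [g] before the GEN suffix, 'wind' would also alternate; but it has [dʒ] in both [lirudʒe] and [lirudʒɔ].
So /g/ is underlying, and a rule of palatalization before a front vowel — /k/ and /g/ become palato-alveolar [tʃ] and [dʒ] before a front vowel — gives [dʒ].

/nimug/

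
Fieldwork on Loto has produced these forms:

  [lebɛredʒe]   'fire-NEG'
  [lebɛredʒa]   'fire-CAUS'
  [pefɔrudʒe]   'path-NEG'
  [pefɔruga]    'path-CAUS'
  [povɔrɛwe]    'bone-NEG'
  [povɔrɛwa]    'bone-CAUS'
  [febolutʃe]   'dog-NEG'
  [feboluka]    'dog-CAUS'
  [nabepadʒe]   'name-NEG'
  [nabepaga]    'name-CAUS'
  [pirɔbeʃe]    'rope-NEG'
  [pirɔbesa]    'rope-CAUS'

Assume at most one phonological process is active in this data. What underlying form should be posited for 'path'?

/pefɔrug/

'path' shows [dʒ] ~ [g] at the end of the stem ([pefɔrudʒe] vs [pefɔruga]).
Compare 'fire', with invariant [dʒ] in [lebɛredʒe] and [lebɛredʒa]: an analysis with underlying /dʒ/ and a rule producing [g] before the CAUS suffix would wrongly predict alternation here too.
The underlying segment must be /g/; /k/, /g/ and /s/ become palato-alveolar [tʃ], [dʒ] and [ʃ] before a front vowel, yielding [dʒ] there.
The underlying form of 'path' is therefore /pefɔrug/.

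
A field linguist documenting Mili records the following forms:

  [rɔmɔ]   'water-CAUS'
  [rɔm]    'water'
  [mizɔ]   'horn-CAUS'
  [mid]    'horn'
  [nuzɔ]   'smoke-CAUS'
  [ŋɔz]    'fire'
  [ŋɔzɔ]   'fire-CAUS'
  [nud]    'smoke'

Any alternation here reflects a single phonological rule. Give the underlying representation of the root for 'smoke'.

'smoke' shows [z] ~ [d] at the end of the stem ([nuzɔ] vs [nud]).
If /z/ were underlying and a rule turned it into [d] in isolation, 'fire' would also alternate; but it has [z] in both [ŋɔzɔ] and [ŋɔz].
The underlying segment must be /d/; voiced stops become fricatives between vowels, yielding [z] there.

/nud/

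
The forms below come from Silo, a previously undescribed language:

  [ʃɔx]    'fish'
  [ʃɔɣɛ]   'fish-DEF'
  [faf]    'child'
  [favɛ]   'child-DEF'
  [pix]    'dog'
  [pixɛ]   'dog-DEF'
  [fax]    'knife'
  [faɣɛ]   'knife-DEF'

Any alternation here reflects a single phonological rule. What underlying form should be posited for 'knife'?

/faɣ/

'knife' shows [x] ~ [ɣ] at the end of the stem ([fax] vs [faɣɛ]).
But 'dog' keeps [x] in both environments ([pix], [pixɛ]), so there is no rule changing /x/ to [ɣ] before the DEF suffix.
The underlying segment must be /ɣ/; voiced obstruents become voiceless word-finally, yielding [x] there.
Hence 'knife' is /faɣ/ underlyingly.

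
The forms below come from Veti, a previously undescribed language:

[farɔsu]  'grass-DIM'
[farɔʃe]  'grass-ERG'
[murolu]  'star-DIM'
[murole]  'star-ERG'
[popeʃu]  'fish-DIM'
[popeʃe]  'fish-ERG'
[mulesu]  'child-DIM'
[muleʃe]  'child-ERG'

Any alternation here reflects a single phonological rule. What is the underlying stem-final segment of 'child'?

/s/

'child' shows [s] ~ [ʃ] at the end of the stem ([mulesu] vs [muleʃe]).
The stem 'fish' ([popeʃu], [popeʃe]) shows [ʃ] unchanged in both environments, so [ʃ] cannot be basic with [s] derived before the DIM suffix.
Therefore /s/ is basic and [ʃ] is derived by palatalization before a front vowel (/s/ becomes palato-alveolar [ʃ] before a front vowel).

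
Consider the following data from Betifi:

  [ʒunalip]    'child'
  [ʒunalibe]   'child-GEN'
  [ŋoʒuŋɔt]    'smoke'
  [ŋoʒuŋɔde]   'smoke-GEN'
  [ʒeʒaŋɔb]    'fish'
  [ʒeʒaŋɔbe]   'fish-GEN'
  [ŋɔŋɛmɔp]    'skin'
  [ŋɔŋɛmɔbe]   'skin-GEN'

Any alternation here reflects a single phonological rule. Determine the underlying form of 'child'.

/ʒunalip/

'child' shows [p] ~ [b] at the end of the stem ([ʒunalip] vs [ʒunalibe]).
The stem 'fish' ([ʒeʒaŋɔb], [ʒeʒaŋɔbe]) shows [b] unchanged in both environments, so [b] cannot be basic with [p] derived in isolation.
The alternation reflects intervocalic voicing: voiceless stops become voiced between vowels. /p/ is underlying.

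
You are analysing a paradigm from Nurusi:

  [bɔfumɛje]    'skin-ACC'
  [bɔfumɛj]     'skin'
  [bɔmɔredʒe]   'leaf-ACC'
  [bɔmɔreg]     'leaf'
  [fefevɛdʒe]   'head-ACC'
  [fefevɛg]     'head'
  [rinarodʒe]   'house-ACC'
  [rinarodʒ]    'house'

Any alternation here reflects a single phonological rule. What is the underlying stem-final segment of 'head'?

The root 'head' surfaces as [fefevɛdʒe] and [fefevɛg], with a stem-final [dʒ] ~ [g] alternation.
Compare 'house', with invariant [dʒ] in [rinarodʒe] and [rinarodʒ]: an analysis with underlying /dʒ/ and a rule producing [g] in isolation would wrongly predict alternation here too.
The alternation reflects palatalization before a front vowel: /g/ becomes palato-alveolar [dʒ] before a front vowel. /g/ is underlying.

/g/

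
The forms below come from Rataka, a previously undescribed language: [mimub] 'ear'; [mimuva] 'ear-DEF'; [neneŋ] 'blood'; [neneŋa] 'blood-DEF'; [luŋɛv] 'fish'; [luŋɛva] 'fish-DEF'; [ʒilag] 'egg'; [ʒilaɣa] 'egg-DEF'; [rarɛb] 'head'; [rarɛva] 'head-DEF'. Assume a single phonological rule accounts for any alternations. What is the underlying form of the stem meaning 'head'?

The stem for 'head' ends in [b] in [rarɛb] but [v] in [rarɛva].
Compare 'fish', with invariant [v] in [luŋɛv] and [luŋɛva]: an analysis with underlying /v/ and a rule producing [b] in isolation would wrongly predict alternation here too.
Therefore /b/ is basic and [v] is derived by intervocalic spirantization (voiced stops become fricatives between vowels).

/rarɛb/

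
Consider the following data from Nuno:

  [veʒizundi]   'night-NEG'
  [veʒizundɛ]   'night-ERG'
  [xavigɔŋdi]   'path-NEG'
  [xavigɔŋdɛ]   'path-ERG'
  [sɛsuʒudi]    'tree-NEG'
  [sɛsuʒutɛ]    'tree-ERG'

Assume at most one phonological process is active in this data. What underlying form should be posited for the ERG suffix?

The ERG morpheme has two allomorphs, [-dɛ] and [-tɛ].
By contrast the NEG suffix keeps its initial [d] throughout — that segment must be underlying.
The ERG suffix is therefore /-tɛ/ underlyingly, with post-nasal voicing: voiceless stops become voiced after a nasal.

/-tɛ/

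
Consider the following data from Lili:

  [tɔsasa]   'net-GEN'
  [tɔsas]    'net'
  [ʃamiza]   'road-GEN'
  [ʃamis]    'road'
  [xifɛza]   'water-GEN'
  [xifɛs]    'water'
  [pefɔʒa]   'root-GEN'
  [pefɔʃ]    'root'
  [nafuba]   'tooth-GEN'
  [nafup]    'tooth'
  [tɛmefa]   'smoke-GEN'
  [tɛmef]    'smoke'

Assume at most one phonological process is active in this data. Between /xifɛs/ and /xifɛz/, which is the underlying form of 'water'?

The root 'water' surfaces as [xifɛza] and [xifɛs], with a stem-final [z] ~ [s] alternation.
Compare 'net', with invariant [s] in [tɔsasa] and [tɔsas]: an analysis with underlying /s/ and a rule producing [z] before the GEN suffix would wrongly predict alternation here too.
Therefore /z/ is basic and [s] is derived by word-final obstruent devoicing (voiced obstruents become voiceless word-finally).

/xifɛz/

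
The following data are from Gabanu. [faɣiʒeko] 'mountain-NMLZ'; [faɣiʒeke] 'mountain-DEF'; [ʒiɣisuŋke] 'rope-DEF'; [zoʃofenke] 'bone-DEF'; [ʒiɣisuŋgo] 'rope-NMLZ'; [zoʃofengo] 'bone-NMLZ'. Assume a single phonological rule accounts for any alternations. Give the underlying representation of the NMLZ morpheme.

/-go/

The NMLZ morpheme has two allomorphs, [-go] and [-ko].
The DEF suffix, which begins with [k], is invariant after every stem; so [k] is not altered by any rule here.
The NMLZ suffix is therefore /-go/ underlyingly, with post-vocalic devoicing: voiced stops become voiceless after a vowel.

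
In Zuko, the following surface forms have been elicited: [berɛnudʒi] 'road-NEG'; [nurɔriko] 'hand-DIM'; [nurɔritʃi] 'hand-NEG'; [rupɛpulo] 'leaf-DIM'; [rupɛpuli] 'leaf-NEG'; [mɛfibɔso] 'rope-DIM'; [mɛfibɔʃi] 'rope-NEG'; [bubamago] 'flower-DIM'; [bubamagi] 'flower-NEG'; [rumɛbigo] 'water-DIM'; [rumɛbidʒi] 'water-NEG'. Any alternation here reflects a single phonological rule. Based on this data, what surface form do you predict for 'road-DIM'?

[berɛnugo]

'water' shows [g] ~ [dʒ] at the end of the stem ([rumɛbigo] vs [rumɛbidʒi]).
But 'flower' keeps [g] in both environments ([bubamago], [bubamagi]), so there is no rule changing /g/ to [dʒ] before the NEG suffix.
Therefore /dʒ/ is basic and [g] is derived by depalatalization (palato-alveolar /tʃ/, /dʒ/ and /ʃ/ become [k], [g] and [s] when no front vowel follows).
From [berɛnudʒi] the stem 'road' is /berɛnudʒ/; when no front vowel follows this yields [berɛnugo].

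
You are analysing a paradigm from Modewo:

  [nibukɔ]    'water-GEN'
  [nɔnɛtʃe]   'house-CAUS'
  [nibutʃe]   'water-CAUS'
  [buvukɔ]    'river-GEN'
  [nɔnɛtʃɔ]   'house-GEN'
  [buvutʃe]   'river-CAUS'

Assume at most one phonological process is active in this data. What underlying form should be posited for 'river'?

The root 'river' surfaces as [buvukɔ] and [buvutʃe], with a stem-final [k] ~ [tʃ] alternation.
Compare 'house', with invariant [tʃ] in [nɔnɛtʃɔ] and [nɔnɛtʃe]: an analysis with underlying /tʃ/ and a rule producing [k] before the GEN suffix would wrongly predict alternation here too.
So /k/ is underlying, and a rule of palatalization before a front vowel — /k/ becomes palato-alveolar [tʃ] before a front vowel — gives [tʃ].
Hence 'river' is /buvuk/ underlyingly.

/buvuk/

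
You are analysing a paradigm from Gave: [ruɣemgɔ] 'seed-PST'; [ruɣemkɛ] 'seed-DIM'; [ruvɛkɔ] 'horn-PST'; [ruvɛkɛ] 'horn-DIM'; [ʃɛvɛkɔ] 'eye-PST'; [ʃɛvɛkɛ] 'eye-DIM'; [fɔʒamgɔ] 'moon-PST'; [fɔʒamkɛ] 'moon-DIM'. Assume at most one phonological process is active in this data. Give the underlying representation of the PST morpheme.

/-gɔ/

The PST suffix surfaces as [-gɔ] and [-kɔ], depending on the final segment of the stem.
The DIM suffix, which begins with [k], is invariant after every stem; so [k] is not altered by any rule here.
The PST suffix is therefore /-gɔ/ underlyingly, with post-vocalic devoicing: voiced stops become voiceless after a vowel.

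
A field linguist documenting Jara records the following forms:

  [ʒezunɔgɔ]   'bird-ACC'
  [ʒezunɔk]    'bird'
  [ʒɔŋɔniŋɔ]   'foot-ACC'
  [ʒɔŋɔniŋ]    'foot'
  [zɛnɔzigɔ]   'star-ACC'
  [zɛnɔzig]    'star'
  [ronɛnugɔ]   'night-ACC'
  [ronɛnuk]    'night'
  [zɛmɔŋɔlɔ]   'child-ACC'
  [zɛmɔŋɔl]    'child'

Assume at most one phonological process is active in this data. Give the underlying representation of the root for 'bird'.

'bird' shows [g] ~ [k] at the end of the stem ([ʒezunɔgɔ] vs [ʒezunɔk]).
If /g/ were underlying and a rule turned it into [k] in isolation, 'star' would also alternate; but it has [g] in both [zɛnɔzigɔ] and [zɛnɔzig].
Therefore /k/ is basic and [g] is derived by intervocalic voicing (voiceless stops become voiced between vowels).
Hence 'bird' is /ʒezunɔk/ underlyingly.

/ʒezunɔk/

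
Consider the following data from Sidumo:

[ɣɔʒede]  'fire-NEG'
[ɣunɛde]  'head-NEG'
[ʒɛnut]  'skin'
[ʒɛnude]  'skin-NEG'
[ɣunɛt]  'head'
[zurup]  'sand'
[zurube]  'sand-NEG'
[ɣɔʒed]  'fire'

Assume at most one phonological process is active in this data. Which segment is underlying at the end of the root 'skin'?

The root 'skin' surfaces as [ʒɛnude] and [ʒɛnut], with a stem-final [d] ~ [t] alternation.
Compare 'fire', with invariant [d] in [ɣɔʒede] and [ɣɔʒed]: an analysis with underlying /d/ and a rule producing [t] in isolation would wrongly predict alternation here too.
The alternation reflects intervocalic voicing: voiceless stops become voiced between vowels. /t/ is underlying.

/t/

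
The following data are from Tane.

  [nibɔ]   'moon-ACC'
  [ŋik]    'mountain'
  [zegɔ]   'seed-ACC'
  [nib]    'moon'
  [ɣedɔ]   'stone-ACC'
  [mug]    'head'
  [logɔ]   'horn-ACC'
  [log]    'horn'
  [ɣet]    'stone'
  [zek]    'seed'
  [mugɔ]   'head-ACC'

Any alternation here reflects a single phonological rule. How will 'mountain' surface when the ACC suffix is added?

The stem for 'seed' ends in [k] in [zek] but [g] in [zegɔ].
But 'head' keeps [g] in both environments ([mug], [mugɔ]), so there is no rule changing /g/ to [k] in isolation.
So /k/ is underlying, and a rule of intervocalic voicing — voiceless stops become voiced between vowels — gives [g].
From [ŋik] the stem 'mountain' is /ŋik/; between vowels this yields [ŋigɔ].

[ŋigɔ]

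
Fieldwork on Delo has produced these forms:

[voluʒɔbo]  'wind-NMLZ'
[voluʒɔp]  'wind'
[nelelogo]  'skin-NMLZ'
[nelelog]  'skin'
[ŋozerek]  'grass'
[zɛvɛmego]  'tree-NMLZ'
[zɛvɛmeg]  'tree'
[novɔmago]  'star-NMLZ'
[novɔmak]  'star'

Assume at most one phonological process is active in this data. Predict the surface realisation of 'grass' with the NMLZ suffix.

[ŋozerego]

The root 'star' surfaces as [novɔmago] and [novɔmak], with a stem-final [g] ~ [k] alternation.
But 'tree' keeps [g] in both environments ([zɛvɛmego], [zɛvɛmeg]), so there is no rule changing /g/ to [k] in isolation.
Therefore /k/ is basic and [g] is derived by intervocalic voicing (voiceless stops become voiced between vowels).
The one attested form of 'grass', [ŋozerek], shows underlying /ŋozerek/. Applying the same rule between vowels gives [ŋozerego].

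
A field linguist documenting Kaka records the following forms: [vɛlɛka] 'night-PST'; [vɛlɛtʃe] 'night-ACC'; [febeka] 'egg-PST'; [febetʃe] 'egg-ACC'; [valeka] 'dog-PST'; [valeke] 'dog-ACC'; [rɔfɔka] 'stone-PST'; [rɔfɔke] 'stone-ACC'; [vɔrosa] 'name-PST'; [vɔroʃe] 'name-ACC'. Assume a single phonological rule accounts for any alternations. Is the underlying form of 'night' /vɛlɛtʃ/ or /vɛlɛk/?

The stem for 'night' ends in [k] in [vɛlɛka] but [tʃ] in [vɛlɛtʃe].
The stem 'stone' ([rɔfɔka], [rɔfɔke]) shows [k] unchanged in both environments, so [k] cannot be basic with [tʃ] derived before the ACC suffix.
The underlying segment must be /tʃ/; palato-alveolar /tʃ/ and /ʃ/ become [k] and [s] when no front vowel follows, yielding [k] there.

/vɛlɛtʃ/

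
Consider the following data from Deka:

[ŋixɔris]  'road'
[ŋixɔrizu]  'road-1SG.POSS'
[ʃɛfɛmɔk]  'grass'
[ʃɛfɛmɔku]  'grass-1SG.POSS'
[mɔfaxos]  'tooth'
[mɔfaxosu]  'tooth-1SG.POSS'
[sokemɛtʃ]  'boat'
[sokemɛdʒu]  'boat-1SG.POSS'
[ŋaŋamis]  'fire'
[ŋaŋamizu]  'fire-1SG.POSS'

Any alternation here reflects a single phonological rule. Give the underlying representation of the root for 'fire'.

/ŋaŋamiz/

In [ŋaŋamis] and [ŋaŋamizu] the final segment of 'fire' alternates: [s] ~ [z].
Compare 'tooth', with invariant [s] in [mɔfaxos] and [mɔfaxosu]: an analysis with underlying /s/ and a rule producing [z] before the 1SG.POSS suffix would wrongly predict alternation here too.
Therefore /z/ is basic and [s] is derived by word-final obstruent devoicing (voiced obstruents become voiceless word-finally).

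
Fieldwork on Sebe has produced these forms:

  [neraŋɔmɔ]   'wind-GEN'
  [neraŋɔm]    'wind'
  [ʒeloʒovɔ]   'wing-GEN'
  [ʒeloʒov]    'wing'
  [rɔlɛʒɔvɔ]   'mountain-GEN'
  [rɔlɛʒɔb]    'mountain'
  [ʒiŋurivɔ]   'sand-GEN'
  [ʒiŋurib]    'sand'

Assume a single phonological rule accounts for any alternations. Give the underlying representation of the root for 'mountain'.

The root 'mountain' surfaces as [rɔlɛʒɔvɔ] and [rɔlɛʒɔb], with a stem-final [v] ~ [b] alternation.
The stem 'wing' ([ʒeloʒovɔ], [ʒeloʒov]) shows [v] unchanged in both environments, so [v] cannot be basic with [b] derived in isolation.
The alternation reflects intervocalic spirantization: voiced stops become fricatives between vowels. /b/ is underlying.

/rɔlɛʒɔb/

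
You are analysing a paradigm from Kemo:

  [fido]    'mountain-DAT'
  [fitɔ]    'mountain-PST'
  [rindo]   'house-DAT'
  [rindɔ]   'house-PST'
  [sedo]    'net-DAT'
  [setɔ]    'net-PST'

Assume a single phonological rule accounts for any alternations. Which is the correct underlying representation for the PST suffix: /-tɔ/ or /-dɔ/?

The PST suffix surfaces as [-dɔ] and [-tɔ], depending on the final segment of the stem.
By contrast the DAT suffix keeps its initial [d] throughout — that segment must be underlying.
So the underlying form is /-tɔ/, and voiceless stops become voiced after a nasal.

/-tɔ/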